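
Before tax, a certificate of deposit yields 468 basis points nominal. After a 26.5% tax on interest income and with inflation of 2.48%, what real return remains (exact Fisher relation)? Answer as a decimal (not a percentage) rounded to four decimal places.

0.0094

After-tax nominal return = 4.68% × (1 − 0.265) = 3.4398%.
1 + r = 1.034398 / 1.02480 = 1.009366
After-tax real rate = 1.009366 − 1 → 0.0094.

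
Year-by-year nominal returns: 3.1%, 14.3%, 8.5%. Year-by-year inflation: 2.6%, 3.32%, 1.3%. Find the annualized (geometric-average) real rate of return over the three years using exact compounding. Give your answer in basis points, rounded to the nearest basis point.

Compound the nominal returns: 1.0310 × 1.1430 × 1.0850 = 1.27859981.
Compound inflation: 1.0260 × 1.0332 × 1.0130 = 1.07384402.
Deflate: 1.27859981 / 1.07384402 = 1.19067554.
Annualized real rate = 1.19067554^(1/3) − 1 = 5.9899% → 599 basis points.

599 basis points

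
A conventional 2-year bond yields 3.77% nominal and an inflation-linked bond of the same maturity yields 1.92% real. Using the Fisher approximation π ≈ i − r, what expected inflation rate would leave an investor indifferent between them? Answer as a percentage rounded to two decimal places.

π ≈ i − r = 3.77% − 1.92% → 1.85%.

1.85%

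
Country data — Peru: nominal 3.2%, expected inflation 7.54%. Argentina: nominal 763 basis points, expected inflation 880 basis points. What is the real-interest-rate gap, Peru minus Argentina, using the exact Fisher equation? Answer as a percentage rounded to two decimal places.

Peru: (1 + 0.0320)/(1 + 0.0754) − 1 = -4.0357%
Argentina: (1 + 0.0763)/(1 + 0.0880) − 1 = -1.0754%
Differential = -4.0357% − (-1.0754%) = -2.9603% → -2.96%.

-2.96%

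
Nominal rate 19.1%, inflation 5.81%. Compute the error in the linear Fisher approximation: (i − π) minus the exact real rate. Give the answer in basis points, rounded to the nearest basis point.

Approximate: r ≈ 19.100% − 5.810% = 13.2900%
Exact: (1 + 0.1910)/(1 + 0.0581) − 1 = 12.5602%
Error = 13.2900% − 12.5602% = 0.7298% → 73 basis points.

73 basis points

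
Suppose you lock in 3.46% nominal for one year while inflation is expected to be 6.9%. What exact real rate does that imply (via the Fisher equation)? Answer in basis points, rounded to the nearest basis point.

By the Fisher equation, 1 + r = (1 + i)/(1 + π).
1 + r = 1.03460 / 1.06900 = 0.967820
r = 0.967820 − 1 = -3.2180%, i.e. -322 basis points.

-322 basis points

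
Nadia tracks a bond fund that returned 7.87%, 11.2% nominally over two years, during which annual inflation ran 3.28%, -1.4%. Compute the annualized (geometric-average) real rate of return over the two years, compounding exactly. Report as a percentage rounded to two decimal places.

Compound the nominal returns: 1.0787 × 1.1120 = 1.19951440.
Compound inflation: 1.0328 × 0.9860 = 1.01834080.
Deflate: 1.19951440 / 1.01834080 = 1.17791058.
Annualized real rate = 1.17791058^(1/2) − 1 = 8.5316% → 8.53%.

8.53%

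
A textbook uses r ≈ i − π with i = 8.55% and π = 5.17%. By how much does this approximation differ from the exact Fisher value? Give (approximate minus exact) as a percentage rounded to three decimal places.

0.166%

Approximate: r ≈ 8.550% − 5.170% = 3.3800%
Exact: (1 + 0.0855)/(1 + 0.0517) − 1 = 3.2138%
Error = 3.3800% − 3.2138% = 0.1662% → 0.166%.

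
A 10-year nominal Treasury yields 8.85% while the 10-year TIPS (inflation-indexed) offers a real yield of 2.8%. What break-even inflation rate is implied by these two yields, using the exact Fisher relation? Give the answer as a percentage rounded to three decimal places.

(1 + π) = (1 + i)/(1 + r) = 1.08850 / 1.02800 = 1.058852
Break-even inflation = 1.058852 − 1 → 5.885%.

5.885%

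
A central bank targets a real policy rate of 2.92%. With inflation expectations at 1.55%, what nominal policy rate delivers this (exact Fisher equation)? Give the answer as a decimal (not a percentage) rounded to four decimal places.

0.0452

(1 + i) = (1 + r)(1 + π) = 1.02920 × 1.01550 = 1.0451526
i = 1.0451526 − 1, so the required nominal rate is 0.0452.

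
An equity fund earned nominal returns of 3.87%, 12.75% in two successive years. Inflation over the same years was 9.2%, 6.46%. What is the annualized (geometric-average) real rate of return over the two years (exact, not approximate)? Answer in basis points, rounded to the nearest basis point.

Nominal growth factor = 1.0387 × 1.1275 = 1.17113425
Price-level growth factor = 1.0920 × 1.0646 = 1.16254320
Real growth factor = 1.17113425 / 1.16254320 = 1.00738988
Annualized real rate = 1.00738988^(1/2) − 1 = 0.3688% → 37 basis points.

37 basis points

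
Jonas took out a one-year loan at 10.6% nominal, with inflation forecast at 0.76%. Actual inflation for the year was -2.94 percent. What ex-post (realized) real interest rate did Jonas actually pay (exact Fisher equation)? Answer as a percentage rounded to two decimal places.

13.95%

Ex-post: (1 + 0.1060)/(1 − 0.0294) − 1 = 13.9501%
So the realized real rate is 13.95%.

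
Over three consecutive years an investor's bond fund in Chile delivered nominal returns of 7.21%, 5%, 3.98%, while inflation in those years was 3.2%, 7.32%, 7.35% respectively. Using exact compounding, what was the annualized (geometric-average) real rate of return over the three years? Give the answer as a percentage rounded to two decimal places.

-0.52%

Nominal growth factor = 1.0721 × 1.0500 × 1.0398 = 1.17050806
Price-level growth factor = 1.0320 × 1.0732 × 1.0735 = 1.18894677
Real growth factor = 1.17050806 / 1.18894677 = 0.98449156
Annualized real rate = 0.98449156^(1/3) − 1 = -0.5196% → -0.52%.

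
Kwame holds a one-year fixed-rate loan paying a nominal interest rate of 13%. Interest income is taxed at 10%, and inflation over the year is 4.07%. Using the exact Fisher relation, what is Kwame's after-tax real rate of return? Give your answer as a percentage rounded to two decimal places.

After-tax nominal return = 13% × (1 − 0.1) = 11.7000%.
1 + r = 1.11700 / 1.04070 = 1.073316
After-tax real rate = 1.073316 − 1 → 7.33%.

7.33%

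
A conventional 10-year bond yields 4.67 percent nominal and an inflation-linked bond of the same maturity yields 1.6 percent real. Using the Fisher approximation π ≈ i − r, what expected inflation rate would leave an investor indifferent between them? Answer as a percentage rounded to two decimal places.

π ≈ i − r = 4.67% − 1.6% → 3.07%.

3.07%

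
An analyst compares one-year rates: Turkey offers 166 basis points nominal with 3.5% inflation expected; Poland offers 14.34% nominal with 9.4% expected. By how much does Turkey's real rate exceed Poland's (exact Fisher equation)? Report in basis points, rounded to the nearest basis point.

-629 basis points

Turkey: (1 + 0.0166)/(1 + 0.0350) − 1 = -1.7778%
Poland: (1 + 0.1434)/(1 + 0.0940) − 1 = 4.5155%
Differential = -1.7778% − 4.5155% = -6.2933% → -629 basis points.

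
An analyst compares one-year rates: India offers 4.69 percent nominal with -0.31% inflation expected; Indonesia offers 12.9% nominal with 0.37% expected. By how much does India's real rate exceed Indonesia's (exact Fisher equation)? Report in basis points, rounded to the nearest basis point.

India: (1 + 0.0469)/(1 − 0.0031) − 1 = 5.0155%
Indonesia: (1 + 0.1290)/(1 + 0.0037) − 1 = 12.4838%
Differential = 5.0155% − 12.4838% = -7.4683% → -747 basis points.

-747 basis points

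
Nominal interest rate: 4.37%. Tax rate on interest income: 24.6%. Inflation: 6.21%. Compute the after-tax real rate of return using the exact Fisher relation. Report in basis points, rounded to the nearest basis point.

After-tax nominal return = 4.37% × (1 − 0.246) = 3.29498%.
1 + r = 1.0329498 / 1.06210 = 0.972554
After-tax real rate = 0.972554 − 1 → -274 basis points.

-274 basis points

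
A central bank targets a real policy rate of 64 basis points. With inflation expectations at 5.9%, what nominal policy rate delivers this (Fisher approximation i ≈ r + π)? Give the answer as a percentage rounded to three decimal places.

i ≈ r + π = 0.64% + 5.9% = 6.540%.

6.540%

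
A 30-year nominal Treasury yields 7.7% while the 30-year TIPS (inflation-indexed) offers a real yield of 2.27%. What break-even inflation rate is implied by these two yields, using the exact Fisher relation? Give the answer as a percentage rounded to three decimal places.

5.309%

(1 + π) = (1 + i)/(1 + r) = 1.07700 / 1.02270 = 1.0530947
Break-even inflation = 1.0530947 − 1 → 5.309%.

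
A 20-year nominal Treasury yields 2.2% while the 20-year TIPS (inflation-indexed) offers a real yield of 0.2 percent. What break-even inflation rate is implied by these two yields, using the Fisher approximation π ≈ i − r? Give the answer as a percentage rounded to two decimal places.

π ≈ i − r = 2.2% − 0.2% → 2.00%.

2.00%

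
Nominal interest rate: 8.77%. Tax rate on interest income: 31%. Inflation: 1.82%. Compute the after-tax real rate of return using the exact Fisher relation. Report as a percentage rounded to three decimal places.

After-tax nominal return = 8.77% × (1 − 0.31) = 6.0513%.
1 + r = 1.060513 / 1.01820 = 1.041557
After-tax real rate = 1.041557 − 1 → 4.156%.

4.156%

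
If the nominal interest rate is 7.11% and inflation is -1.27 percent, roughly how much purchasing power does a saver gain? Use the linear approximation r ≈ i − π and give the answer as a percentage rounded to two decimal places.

r ≈ i − π = 7.11% − (-1.27%) = 8.38%.

8.38%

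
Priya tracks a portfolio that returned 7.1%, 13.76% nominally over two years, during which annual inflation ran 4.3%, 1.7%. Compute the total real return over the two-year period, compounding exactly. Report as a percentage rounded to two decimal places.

Nominal growth factor = 1.0710 × 1.1376 = 1.218370
Price-level growth factor = 1.0430 × 1.0170 = 1.060731
Real growth factor = 1.218370 / 1.060731 = 1.148613
Total real return = 1.148613 − 1 → 14.86%.

14.86%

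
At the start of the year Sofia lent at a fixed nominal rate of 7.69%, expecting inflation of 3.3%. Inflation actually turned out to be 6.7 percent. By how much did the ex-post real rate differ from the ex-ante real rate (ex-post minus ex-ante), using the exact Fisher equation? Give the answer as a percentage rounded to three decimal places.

Ex-ante: (1 + 0.0769)/(1 + 0.0330) − 1 = 4.2498%
Ex-post: (1 + 0.0769)/(1 + 0.0670) − 1 = 0.9278%
Difference (ex-post − ex-ante) = -3.3219% → -3.322%.

-3.322%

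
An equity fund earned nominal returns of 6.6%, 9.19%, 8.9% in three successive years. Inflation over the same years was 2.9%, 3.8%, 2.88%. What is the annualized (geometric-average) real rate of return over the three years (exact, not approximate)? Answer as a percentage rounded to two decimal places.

Nominal growth factor = 1.0660 × 1.0919 × 1.0890 = 1.26755832
Price-level growth factor = 1.0290 × 1.0380 × 1.0288 = 1.09886334
Real growth factor = 1.26755832 / 1.09886334 = 1.15351771
Annualized real rate = 1.15351771^(1/3) − 1 = 4.8757% → 4.88%.

4.88%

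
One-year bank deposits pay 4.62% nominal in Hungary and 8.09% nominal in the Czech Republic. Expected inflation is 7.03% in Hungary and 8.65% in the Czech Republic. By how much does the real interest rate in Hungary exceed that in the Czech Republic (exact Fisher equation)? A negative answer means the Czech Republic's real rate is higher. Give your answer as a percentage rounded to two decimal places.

-1.74%

Hungary: (1 + 0.0462)/(1 + 0.0703) − 1 = -2.2517%
The Czech Republic: (1 + 0.0809)/(1 + 0.0865) − 1 = -0.5154%
Differential = -2.2517% − (-0.5154%) = -1.7363% → -1.74%.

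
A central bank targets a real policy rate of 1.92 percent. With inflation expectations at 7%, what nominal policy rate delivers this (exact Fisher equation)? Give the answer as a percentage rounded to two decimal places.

9.05%

(1 + i) = (1 + r)(1 + π) = 1.01920 × 1.07000 = 1.090544
i = 1.090544 − 1, so the required nominal rate is 9.05%.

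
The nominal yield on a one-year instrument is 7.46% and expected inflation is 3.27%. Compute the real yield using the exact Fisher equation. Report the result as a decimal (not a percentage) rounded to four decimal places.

By the Fisher identity, 1 + r = (1 + i)/(1 + π).
1 + r = 1.07460 / 1.03270 = 1.040573
r = 1.040573 − 1 = 4.0573%, i.e. 0.0406.

0.0406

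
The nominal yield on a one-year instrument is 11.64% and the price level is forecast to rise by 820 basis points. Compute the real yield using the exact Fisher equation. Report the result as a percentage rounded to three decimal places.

1 + r = 1.11640 / 1.08200 = 1.031793
r = 1.031793 − 1 = 3.1793%, i.e. 3.179%.

3.179%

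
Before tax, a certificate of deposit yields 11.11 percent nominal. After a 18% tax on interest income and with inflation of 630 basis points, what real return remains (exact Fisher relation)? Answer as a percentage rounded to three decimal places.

2.644%

After-tax nominal return = 11.11% × (1 − 0.18) = 9.1102%.
1 + r = 1.091102 / 1.06300 = 1.026437
After-tax real rate = 1.026437 − 1 → 2.644%.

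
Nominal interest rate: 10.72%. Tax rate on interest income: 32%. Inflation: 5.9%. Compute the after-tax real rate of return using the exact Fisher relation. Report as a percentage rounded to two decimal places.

After-tax nominal return = 10.72% × (1 − 0.32) = 7.2896%.
1 + r = 1.072896 / 1.05900 = 1.013122
After-tax real rate = 1.013122 − 1 → 1.31%.

1.31%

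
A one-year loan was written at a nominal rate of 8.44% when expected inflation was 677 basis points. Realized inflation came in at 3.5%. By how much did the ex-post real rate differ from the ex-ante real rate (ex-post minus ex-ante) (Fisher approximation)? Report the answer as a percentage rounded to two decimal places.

3.27%

Ex-ante: 8.44% − 6.77% = 1.670%
Ex-post: 8.44% − 3.5% = 4.940%
Difference (ex-post − ex-ante) = 3.2700% → 3.27%.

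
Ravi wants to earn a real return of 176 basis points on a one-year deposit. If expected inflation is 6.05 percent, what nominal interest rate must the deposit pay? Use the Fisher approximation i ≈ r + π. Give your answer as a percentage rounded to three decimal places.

i ≈ r + π = 1.76% + 6.05% = 7.810%.

7.810%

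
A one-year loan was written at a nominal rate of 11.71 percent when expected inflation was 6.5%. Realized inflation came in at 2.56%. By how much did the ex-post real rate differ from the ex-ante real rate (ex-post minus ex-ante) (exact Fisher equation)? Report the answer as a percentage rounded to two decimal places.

4.03%

Ex-ante: (1 + 0.1171)/(1 + 0.0650) − 1 = 4.8920%
Ex-post: (1 + 0.1171)/(1 + 0.0256) − 1 = 8.9216%
Difference (ex-post − ex-ante) = 4.0296% → 4.03%.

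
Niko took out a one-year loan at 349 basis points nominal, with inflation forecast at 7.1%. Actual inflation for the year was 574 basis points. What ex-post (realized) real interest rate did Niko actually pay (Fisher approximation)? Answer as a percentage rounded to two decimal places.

Ex-post: 3.49% − 5.74% = -2.250%
So the realized real rate is -2.25%.

-2.25%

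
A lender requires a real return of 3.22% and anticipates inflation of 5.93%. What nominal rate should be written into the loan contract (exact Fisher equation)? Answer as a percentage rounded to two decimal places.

(1 + i) = (1 + r)(1 + π) = 1.03220 × 1.05930 = 1.09340946
i = 1.09340946 − 1, so the required nominal rate is 9.34%.

9.34%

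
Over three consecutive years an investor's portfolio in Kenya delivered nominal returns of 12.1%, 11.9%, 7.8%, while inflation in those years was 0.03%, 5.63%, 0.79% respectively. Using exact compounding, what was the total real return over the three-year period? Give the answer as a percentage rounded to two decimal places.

Nominal growth factor = 1.1210 × 1.1190 × 1.0780 = 1.352242
Price-level growth factor = 1.0003 × 1.0563 × 1.0079 = 1.064964
Real growth factor = 1.352242 / 1.064964 = 1.269754
Total real return = 1.269754 − 1 → 26.98%.

26.98%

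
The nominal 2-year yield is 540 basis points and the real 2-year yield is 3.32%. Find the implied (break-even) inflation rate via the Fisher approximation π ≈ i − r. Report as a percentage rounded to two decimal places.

π ≈ i − r = 5.4% − 3.32% → 2.08%.

2.08%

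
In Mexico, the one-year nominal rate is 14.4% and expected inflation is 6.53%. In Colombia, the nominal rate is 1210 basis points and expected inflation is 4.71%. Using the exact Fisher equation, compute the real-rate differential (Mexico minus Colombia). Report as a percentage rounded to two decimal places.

Mexico: (1 + 0.1440)/(1 + 0.0653) − 1 = 7.3876%
Colombia: (1 + 0.1210)/(1 + 0.0471) − 1 = 7.0576%
Differential = 7.3876% − 7.0576% = 0.3300% → 0.33%.

0.33%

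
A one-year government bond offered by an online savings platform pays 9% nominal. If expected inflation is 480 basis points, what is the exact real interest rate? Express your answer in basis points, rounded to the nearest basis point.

By the Fisher identity, 1 + r = (1 + i)/(1 + π).
1 + r = 1.09000 / 1.04800 = 1.040076
r = 1.040076 − 1 = 4.0076%, i.e. 401 basis points.

401 basis points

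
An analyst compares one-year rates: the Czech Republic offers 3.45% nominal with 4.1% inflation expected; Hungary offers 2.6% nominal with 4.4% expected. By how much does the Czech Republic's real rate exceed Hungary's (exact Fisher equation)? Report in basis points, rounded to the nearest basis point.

110 basis points

The Czech Republic: (1 + 0.0345)/(1 + 0.0410) − 1 = -0.6244%
Hungary: (1 + 0.0260)/(1 + 0.0440) − 1 = -1.7241%
Differential = -0.6244% − (-1.7241%) = 1.0997% → 110 basis points.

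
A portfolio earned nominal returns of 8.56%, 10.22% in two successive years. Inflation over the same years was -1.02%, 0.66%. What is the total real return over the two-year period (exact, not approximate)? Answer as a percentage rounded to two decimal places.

20.10%

Nominal growth factor = 1.0856 × 1.1022 = 1.196548
Price-level growth factor = 0.9898 × 1.0066 = 0.996333
Real growth factor = 1.196548 / 0.996333 = 1.200953
Total real return = 1.200953 − 1 → 20.10%.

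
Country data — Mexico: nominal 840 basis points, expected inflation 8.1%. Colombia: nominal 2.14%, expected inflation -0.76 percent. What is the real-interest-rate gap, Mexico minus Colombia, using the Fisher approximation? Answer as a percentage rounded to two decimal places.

-2.60%

Mexico: 8.4% − 8.1% = 0.300%
Colombia: 2.14% − (-0.76%) = 2.900%
Differential = -2.600% → -2.60%.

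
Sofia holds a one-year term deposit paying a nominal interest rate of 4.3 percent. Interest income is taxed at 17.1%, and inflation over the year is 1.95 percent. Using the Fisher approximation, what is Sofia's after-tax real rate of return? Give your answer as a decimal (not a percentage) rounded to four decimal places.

After-tax nominal return = 4.3% × (1 − 0.171) = 3.5647%.
r ≈ 3.5647% − 1.95% → 0.0161.

0.0161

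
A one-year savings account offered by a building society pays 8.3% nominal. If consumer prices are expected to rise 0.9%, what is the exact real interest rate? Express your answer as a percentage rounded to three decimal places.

7.334%

By the Fisher equation, 1 + r = (1 + i)/(1 + π).
1 + r = 1.08300 / 1.00900 = 1.073340
r = 1.073340 − 1 = 7.3340%, i.e. 7.334%.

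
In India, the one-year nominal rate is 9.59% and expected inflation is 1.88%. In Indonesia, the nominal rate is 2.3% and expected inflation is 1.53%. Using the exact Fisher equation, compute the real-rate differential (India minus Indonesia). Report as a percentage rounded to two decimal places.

6.81%

India: (1 + 0.0959)/(1 + 0.0188) − 1 = 7.5677%
Indonesia: (1 + 0.0230)/(1 + 0.0153) − 1 = 0.7584%
Differential = 7.5677% − 0.7584% = 6.8093% → 6.81%.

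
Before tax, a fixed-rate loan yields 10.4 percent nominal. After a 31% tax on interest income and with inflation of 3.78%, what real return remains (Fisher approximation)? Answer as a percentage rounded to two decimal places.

After-tax nominal return = 10.4% × (1 − 0.31) = 7.1760%.
r ≈ 7.1760% − 3.78% → 3.40%.

3.40%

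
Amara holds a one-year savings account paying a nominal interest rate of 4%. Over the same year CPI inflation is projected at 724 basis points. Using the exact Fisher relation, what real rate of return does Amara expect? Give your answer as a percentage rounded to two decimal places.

1 + r = 1.04000 / 1.07240 = 0.969787
r = 0.969787 − 1 = -3.0213%, i.e. -3.02%.

-3.02%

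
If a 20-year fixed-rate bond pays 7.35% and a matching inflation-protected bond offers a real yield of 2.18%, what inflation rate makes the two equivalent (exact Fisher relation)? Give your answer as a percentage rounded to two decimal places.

(1 + π) = (1 + i)/(1 + r) = 1.07350 / 1.02180 = 1.050597
Break-even inflation = 1.050597 − 1 → 5.06%.

5.06%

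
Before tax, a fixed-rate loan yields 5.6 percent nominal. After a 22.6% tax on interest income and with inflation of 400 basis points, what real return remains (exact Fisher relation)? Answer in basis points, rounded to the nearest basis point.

After-tax nominal return = 5.6% × (1 − 0.226) = 4.3344%.
1 + r = 1.043344 / 1.04000 = 1.003215
After-tax real rate = 1.003215 − 1 → 32 basis points.

32 basis points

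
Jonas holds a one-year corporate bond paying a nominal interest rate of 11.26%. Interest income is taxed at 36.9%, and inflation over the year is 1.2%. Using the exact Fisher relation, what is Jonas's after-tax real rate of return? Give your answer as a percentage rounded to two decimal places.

After-tax nominal return = 11.26% × (1 − 0.369) = 7.10506%.
1 + r = 1.0710506 / 1.01200 = 1.0583504
After-tax real rate = 1.0583504 − 1 → 5.84%.

5.84%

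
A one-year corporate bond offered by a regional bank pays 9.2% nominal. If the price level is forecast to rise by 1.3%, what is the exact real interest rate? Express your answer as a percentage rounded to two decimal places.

By the Fisher relation, 1 + r = (1 + i)/(1 + π).
1 + r = 1.09200 / 1.01300 = 1.077986
r = 1.077986 − 1 = 7.7986%, i.e. 7.80%.

7.80%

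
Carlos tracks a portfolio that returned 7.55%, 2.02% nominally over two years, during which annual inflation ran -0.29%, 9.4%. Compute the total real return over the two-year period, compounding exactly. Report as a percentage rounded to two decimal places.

0.59%

Compound the nominal returns: 1.0755 × 1.0202 = 1.097225.
Compound inflation: 0.9971 × 1.0940 = 1.090827.
Deflate: 1.097225 / 1.090827 = 1.005865.
Total real return = 1.005865 − 1 → 0.59%.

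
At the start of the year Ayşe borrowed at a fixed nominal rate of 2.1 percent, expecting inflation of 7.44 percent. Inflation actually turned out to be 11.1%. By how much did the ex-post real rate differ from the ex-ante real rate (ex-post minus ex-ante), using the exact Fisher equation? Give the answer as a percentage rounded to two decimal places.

-3.13%

Ex-ante: (1 + 0.0210)/(1 + 0.0744) − 1 = -4.9702%
Ex-post: (1 + 0.0210)/(1 + 0.1110) − 1 = -8.1008%
Difference (ex-post − ex-ante) = -3.1306% → -3.13%.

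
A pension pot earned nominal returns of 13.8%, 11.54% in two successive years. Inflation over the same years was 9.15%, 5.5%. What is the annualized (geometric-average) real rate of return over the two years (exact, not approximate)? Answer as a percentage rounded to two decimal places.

Compound the nominal returns: 1.1380 × 1.1154 = 1.26932520.
Compound inflation: 1.0915 × 1.0550 = 1.15153250.
Deflate: 1.26932520 / 1.15153250 = 1.10229212.
Annualized real rate = 1.10229212^(1/2) − 1 = 4.9901% → 4.99%.

4.99%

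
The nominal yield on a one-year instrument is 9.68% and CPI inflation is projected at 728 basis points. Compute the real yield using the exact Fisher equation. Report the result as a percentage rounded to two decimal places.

By the Fisher identity, 1 + r = (1 + i)/(1 + π).
1 + r = 1.09680 / 1.07280 = 1.022371
r = 1.022371 − 1 = 2.2371%, i.e. 2.24%.

2.24%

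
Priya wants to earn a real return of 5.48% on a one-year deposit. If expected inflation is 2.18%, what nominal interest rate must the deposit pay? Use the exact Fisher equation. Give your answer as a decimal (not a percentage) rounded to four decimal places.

0.0778

(1 + i) = (1 + r)(1 + π) = 1.05480 × 1.02180 = 1.07779464
i = 1.07779464 − 1, so the required nominal rate is 0.0778.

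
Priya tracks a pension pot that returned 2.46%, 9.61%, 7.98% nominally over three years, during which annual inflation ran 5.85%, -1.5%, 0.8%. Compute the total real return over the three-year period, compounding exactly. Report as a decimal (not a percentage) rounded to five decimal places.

Compound the nominal returns: 1.0246 × 1.0961 × 1.0798 = 1.212685.
Compound inflation: 1.0585 × 0.9850 × 1.0080 = 1.050963.
Deflate: 1.212685 / 1.050963 = 1.153879.
Total real return = 1.153879 − 1 → 0.15388.

0.15388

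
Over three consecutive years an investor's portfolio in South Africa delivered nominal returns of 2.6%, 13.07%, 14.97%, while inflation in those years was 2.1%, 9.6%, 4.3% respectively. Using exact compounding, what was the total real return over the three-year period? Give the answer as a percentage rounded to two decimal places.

14.28%

Compound the nominal returns: 1.0260 × 1.1307 × 1.1497 = 1.333765.
Compound inflation: 1.0210 × 1.0960 × 1.0430 = 1.167134.
Deflate: 1.333765 / 1.167134 = 1.142770.
Total real return = 1.142770 − 1 → 14.28%.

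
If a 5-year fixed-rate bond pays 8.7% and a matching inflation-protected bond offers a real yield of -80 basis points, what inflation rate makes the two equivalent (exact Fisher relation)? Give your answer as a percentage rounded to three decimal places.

(1 + π) = (1 + i)/(1 + r) = 1.08700 / 0.99200 = 1.095766
Break-even inflation = 1.095766 − 1 → 9.577%.

9.577%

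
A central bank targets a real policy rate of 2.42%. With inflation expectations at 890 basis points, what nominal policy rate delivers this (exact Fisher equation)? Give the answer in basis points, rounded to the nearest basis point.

(1 + i) = (1 + r)(1 + π) = 1.02420 × 1.08900 = 1.1153538
i = 1.1153538 − 1, so the required nominal rate is 1154 basis points.

1154 basis points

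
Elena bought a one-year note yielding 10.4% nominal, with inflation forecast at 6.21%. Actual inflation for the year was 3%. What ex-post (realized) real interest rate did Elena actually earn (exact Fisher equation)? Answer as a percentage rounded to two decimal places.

7.18%

Ex-post: (1 + 0.1040)/(1 + 0.0300) − 1 = 7.1845%
So the realized real rate is 7.18%.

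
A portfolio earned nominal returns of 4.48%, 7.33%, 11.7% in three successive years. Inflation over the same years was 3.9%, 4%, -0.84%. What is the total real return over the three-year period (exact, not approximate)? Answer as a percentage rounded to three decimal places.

16.902%

Nominal growth factor = 1.0448 × 1.0733 × 1.1170 = 1.252586
Price-level growth factor = 1.0390 × 1.0400 × 0.9916 = 1.071483
Real growth factor = 1.252586 / 1.071483 = 1.169020
Total real return = 1.169020 − 1 → 16.902%.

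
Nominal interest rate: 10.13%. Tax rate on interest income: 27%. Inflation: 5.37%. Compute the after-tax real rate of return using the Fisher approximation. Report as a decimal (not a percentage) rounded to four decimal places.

After-tax nominal return = 10.13% × (1 − 0.27) = 7.3949%.
r ≈ 7.3949% − 5.37% → 0.0202.

0.0202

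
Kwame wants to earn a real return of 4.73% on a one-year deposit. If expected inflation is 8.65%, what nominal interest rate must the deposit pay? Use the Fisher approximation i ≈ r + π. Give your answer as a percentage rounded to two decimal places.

i ≈ r + π = 4.73% + 8.65% = 13.38%.

13.38%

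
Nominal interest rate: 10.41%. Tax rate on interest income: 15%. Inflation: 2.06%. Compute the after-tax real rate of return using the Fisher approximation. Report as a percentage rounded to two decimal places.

6.79%

After-tax nominal return = 10.41% × (1 − 0.15) = 8.8485%.
r ≈ 8.8485% − 2.06% → 6.79%.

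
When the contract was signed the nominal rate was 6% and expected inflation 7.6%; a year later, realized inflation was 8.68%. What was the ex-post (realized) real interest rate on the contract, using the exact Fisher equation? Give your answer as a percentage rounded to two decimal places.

-2.47%

Ex-post: (1 + 0.0600)/(1 + 0.0868) − 1 = -2.4660%
So the realized real rate is -2.47%.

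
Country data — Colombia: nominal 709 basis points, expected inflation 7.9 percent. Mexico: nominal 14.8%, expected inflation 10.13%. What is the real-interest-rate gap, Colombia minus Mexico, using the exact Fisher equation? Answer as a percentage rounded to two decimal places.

-4.99%

Colombia: (1 + 0.0709)/(1 + 0.0790) − 1 = -0.7507%
Mexico: (1 + 0.1480)/(1 + 0.1013) − 1 = 4.2404%
Differential = -0.7507% − 4.2404% = -4.9911% → -4.99%.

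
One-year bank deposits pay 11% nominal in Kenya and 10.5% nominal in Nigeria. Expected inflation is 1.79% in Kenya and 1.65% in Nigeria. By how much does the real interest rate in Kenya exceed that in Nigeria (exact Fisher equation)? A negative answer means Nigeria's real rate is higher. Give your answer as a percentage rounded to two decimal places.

0.34%

Kenya: (1 + 0.1100)/(1 + 0.0179) − 1 = 9.0480%
Nigeria: (1 + 0.1050)/(1 + 0.0165) − 1 = 8.7063%
Differential = 9.0480% − 8.7063% = 0.3417% → 0.34%.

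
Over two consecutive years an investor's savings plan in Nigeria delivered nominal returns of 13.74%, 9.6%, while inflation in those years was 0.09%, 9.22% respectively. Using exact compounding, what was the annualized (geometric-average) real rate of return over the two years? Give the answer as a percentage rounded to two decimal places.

6.79%

Nominal growth factor = 1.1374 × 1.0960 = 1.24659040
Price-level growth factor = 1.0009 × 1.0922 = 1.09318298
Real growth factor = 1.24659040 / 1.09318298 = 1.14033096
Annualized real rate = 1.14033096^(1/2) − 1 = 6.7863% → 6.79%.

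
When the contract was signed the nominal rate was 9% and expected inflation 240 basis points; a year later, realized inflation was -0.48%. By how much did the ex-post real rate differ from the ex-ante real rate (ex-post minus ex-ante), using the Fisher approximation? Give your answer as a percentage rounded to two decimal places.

Ex-ante: 9% − 2.4% = 6.600%
Ex-post: 9% − (-0.48%) = 9.480%
Difference (ex-post − ex-ante) = 2.8800% → 2.88%.

2.88%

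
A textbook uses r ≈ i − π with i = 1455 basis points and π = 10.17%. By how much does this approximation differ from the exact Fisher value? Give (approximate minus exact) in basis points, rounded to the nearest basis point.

40 basis points

Approximate: r ≈ 14.550% − 10.170% = 4.3800%
Exact: (1 + 0.1455)/(1 + 0.1017) − 1 = 3.9757%
Error = 4.3800% − 3.9757% = 0.4043% → 40 basis points.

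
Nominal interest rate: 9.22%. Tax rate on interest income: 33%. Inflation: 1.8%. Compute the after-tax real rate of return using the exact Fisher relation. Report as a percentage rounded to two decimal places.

4.30%

After-tax nominal return = 9.22% × (1 − 0.33) = 6.1774%.
1 + r = 1.061774 / 1.01800 = 1.043000
After-tax real rate = 1.043000 − 1 → 4.30%.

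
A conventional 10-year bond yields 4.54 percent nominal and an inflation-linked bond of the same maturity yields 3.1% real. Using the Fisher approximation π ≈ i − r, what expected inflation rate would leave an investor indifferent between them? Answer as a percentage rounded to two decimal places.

π ≈ i − r = 4.54% − 3.1% → 1.44%.

1.44%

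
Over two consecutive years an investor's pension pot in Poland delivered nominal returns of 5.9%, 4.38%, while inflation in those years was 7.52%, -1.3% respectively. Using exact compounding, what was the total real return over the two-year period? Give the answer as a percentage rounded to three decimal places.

Compound the nominal returns: 1.0590 × 1.0438 = 1.105384.
Compound inflation: 1.0752 × 0.9870 = 1.061222.
Deflate: 1.105384 / 1.061222 = 1.041614.
Total real return = 1.041614 − 1 → 4.161%.

4.161%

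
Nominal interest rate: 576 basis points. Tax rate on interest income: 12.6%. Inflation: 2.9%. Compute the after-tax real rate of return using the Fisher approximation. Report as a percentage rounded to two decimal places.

2.13%

After-tax nominal return = 5.76% × (1 − 0.126) = 5.03424%.
r ≈ 5.03424% − 2.9% → 2.13%.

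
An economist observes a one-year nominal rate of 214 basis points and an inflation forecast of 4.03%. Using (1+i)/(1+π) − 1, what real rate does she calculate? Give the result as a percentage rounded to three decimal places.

-1.817%

By the Fisher relation, 1 + r = (1 + i)/(1 + π).
1 + r = 1.02140 / 1.04030 = 0.981832
r = 0.981832 − 1 = -1.8168%, i.e. -1.817%.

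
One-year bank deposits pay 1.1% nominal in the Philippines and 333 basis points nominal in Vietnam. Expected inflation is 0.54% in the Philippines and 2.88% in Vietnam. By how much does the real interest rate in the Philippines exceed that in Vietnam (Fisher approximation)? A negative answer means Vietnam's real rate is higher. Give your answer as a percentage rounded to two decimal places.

0.11%

The Philippines: 1.1% − 0.54% = 0.560%
Vietnam: 3.33% − 2.88% = 0.450%
Differential = 0.110% → 0.11%.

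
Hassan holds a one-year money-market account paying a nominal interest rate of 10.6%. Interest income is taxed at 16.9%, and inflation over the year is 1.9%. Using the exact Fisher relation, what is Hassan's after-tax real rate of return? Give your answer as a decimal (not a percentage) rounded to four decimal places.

After-tax nominal return = 10.6% × (1 − 0.169) = 8.8086%.
1 + r = 1.088086 / 1.01900 = 1.067798
After-tax real rate = 1.067798 − 1 → 0.0678.

0.0678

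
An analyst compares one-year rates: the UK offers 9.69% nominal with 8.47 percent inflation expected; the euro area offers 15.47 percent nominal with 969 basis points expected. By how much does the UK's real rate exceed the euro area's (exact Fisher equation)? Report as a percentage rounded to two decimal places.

The UK: (1 + 0.0969)/(1 + 0.0847) − 1 = 1.1247%
The euro area: (1 + 0.1547)/(1 + 0.0969) − 1 = 5.2694%
Differential = 1.1247% − 5.2694% = -4.1447% → -4.14%.

-4.14%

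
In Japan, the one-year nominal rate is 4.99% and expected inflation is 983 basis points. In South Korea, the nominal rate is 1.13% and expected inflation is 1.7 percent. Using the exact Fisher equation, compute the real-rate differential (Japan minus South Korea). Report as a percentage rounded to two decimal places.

-3.85%

Japan: (1 + 0.0499)/(1 + 0.0983) − 1 = -4.4068%
South Korea: (1 + 0.0113)/(1 + 0.0170) − 1 = -0.5605%
Differential = -4.4068% − (-0.5605%) = -3.8463% → -3.85%.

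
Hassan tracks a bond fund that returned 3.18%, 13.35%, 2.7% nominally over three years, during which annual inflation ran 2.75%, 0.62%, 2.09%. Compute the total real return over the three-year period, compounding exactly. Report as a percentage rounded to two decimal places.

13.80%

Compound the nominal returns: 1.0318 × 1.1335 × 1.0270 = 1.201123.
Compound inflation: 1.0275 × 1.0062 × 1.0209 = 1.055478.
Deflate: 1.201123 / 1.055478 = 1.137989.
Total real return = 1.137989 − 1 → 13.80%.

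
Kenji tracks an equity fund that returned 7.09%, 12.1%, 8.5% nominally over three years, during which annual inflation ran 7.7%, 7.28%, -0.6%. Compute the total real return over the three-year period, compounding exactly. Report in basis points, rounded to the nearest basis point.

Compound the nominal returns: 1.0709 × 1.1210 × 1.0850 = 1.302520.
Compound inflation: 1.0770 × 1.0728 × 0.9940 = 1.148473.
Deflate: 1.302520 / 1.148473 = 1.134132.
Total real return = 1.134132 − 1 → 1341 basis points.

1341 basis points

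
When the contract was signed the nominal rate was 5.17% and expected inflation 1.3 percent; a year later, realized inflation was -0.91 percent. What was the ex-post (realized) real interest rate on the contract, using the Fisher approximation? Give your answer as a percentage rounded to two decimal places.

Ex-post: 5.17% − (-0.91%) = 6.080%
So the realized real rate is 6.08%.

6.08%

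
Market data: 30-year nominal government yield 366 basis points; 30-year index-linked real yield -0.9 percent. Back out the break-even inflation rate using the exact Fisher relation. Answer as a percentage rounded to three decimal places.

4.601%

(1 + π) = (1 + i)/(1 + r) = 1.03660 / 0.99100 = 1.046014
Break-even inflation = 1.046014 − 1 → 4.601%.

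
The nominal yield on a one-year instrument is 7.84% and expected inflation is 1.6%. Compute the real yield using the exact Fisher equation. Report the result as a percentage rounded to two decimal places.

6.14%

By the Fisher equation, 1 + r = (1 + i)/(1 + π).
1 + r = 1.07840 / 1.01600 = 1.061417
r = 1.061417 − 1 = 6.1417%, i.e. 6.14%.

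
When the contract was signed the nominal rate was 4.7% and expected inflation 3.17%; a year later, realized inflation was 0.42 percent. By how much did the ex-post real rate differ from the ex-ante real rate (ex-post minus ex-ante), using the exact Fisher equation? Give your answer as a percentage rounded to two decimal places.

Ex-ante: (1 + 0.0470)/(1 + 0.0317) − 1 = 1.4830%
Ex-post: (1 + 0.0470)/(1 + 0.0042) − 1 = 4.2621%
Difference (ex-post − ex-ante) = 2.7791% → 2.78%.

2.78%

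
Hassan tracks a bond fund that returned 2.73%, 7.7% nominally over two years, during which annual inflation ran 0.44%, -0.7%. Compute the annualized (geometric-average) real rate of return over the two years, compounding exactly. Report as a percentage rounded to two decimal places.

Compound the nominal returns: 1.0273 × 1.0770 = 1.10640210.
Compound inflation: 1.0044 × 0.9930 = 0.99736920.
Deflate: 1.10640210 / 0.99736920 = 1.10932050.
Annualized real rate = 1.10932050^(1/2) − 1 = 5.3243% → 5.32%.

5.32%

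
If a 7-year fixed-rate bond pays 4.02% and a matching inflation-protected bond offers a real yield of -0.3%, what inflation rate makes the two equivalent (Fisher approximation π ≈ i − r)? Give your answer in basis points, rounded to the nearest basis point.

432 basis points

π ≈ i − r = 4.02% − (-0.3%) → 432 basis points.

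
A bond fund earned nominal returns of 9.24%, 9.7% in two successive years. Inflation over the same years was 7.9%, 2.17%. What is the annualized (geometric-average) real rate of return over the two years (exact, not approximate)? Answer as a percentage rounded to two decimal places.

4.26%

Nominal growth factor = 1.0924 × 1.0970 = 1.19836280
Price-level growth factor = 1.0790 × 1.0217 = 1.10241430
Real growth factor = 1.19836280 / 1.10241430 = 1.08703488
Annualized real rate = 1.08703488^(1/2) − 1 = 4.2610% → 4.26%.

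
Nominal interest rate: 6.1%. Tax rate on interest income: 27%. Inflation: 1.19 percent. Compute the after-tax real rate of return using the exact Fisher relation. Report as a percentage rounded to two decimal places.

3.22%

After-tax nominal return = 6.1% × (1 − 0.27) = 4.4530%.
1 + r = 1.04453 / 1.01190 = 1.032246
After-tax real rate = 1.032246 − 1 → 3.22%.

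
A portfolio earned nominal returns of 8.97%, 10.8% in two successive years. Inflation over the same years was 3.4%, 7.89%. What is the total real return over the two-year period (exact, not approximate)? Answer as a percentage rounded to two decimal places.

8.23%

Nominal growth factor = 1.0897 × 1.1080 = 1.207388
Price-level growth factor = 1.0340 × 1.0789 = 1.115583
Real growth factor = 1.207388 / 1.115583 = 1.082293
Total real return = 1.082293 − 1 → 8.23%.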